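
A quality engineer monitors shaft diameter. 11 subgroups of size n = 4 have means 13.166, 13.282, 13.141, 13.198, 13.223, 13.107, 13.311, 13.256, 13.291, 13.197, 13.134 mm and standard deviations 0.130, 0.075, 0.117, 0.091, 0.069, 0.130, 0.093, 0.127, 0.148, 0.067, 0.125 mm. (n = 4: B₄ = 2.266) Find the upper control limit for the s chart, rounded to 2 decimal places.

s̄ = (0.130 + 0.075 + 0.117 + 0.091 + 0.069 + 0.130 + 0.093 + 0.127 + 0.148 + 0.067 + 0.125) / 11 = 0.1065
UCL_s = B₄·s̄ = 2.266 × 0.1065 = 0.2414

0.24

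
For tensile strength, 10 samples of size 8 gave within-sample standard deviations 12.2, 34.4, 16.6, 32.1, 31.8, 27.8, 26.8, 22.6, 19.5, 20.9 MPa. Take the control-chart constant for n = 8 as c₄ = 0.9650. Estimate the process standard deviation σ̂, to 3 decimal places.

s̄ = (12.2 + 34.4 + 16.6 + 32.1 + 31.8 + 27.8 + 26.8 + 22.6 + 19.5 + 20.9) / 10 = 24.4700
σ̂ = s̄ / c₄ = 24.4700 / 0.9650 = 25.3575

25.358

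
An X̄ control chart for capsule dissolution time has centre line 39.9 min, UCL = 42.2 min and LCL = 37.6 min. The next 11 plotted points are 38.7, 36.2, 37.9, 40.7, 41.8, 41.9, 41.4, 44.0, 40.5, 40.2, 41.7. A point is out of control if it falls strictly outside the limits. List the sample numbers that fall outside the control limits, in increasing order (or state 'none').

2, 8

Compare each point to [37.6, 42.2]: sample 2 = 36.2 < LCL; sample 8 = 44.0 > UCL.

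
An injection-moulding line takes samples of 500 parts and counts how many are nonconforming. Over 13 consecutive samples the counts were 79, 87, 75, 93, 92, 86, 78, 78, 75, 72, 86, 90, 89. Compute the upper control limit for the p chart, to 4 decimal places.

0.2161

p̄ = Σdᵢ / (k·n) = 1080 / (13 × 500) = 0.16615
UCL = p̄ + 3·√(p̄(1−p̄)/n) = 0.16615 + 3 × √(0.16615×0.83385/500) = 0.16615 + 3 × 0.01665 = 0.21609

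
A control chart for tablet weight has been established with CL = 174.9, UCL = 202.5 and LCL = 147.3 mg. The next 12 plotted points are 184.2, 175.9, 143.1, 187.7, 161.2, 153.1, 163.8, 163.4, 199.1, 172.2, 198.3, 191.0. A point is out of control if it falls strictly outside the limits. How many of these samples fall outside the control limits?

1

Compare each point to [147.3, 202.5]: sample 3 = 143.1 < LCL.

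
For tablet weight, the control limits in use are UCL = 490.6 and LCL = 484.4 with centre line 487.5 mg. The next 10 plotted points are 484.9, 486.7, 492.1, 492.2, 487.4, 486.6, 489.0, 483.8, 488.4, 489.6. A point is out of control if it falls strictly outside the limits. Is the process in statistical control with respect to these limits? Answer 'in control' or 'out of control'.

Compare each point to [484.4, 490.6]: sample 3 = 492.1 > UCL; sample 4 = 492.2 > UCL; sample 8 = 483.8 < LCL.

out of control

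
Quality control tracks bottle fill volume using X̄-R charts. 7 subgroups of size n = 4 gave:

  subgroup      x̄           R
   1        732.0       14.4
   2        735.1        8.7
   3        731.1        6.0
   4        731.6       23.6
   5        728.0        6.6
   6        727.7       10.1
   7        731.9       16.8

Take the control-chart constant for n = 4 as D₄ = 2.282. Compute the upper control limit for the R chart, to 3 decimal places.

28.101

R̄ = (14.4 + 8.7 + 6.0 + 23.6 + 6.6 + 10.1 + 16.8) / 7 = 86.2000 / 7 = 12.3143
UCL_R = D₄·R̄ = 2.282 × 12.3143 = 28.1012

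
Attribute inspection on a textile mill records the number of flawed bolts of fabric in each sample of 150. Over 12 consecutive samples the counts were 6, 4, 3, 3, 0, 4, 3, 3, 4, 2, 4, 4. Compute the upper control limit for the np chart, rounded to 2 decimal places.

p̄ = Σdᵢ / (k·n) = 40 / (12 × 150) = 0.02222
UCL = np̄ + 3·√(np̄(1−p̄)) = 3.3333 + 3 × √(3.3333×0.97778) = 3.3333 + 3 × 1.8053 = 8.7494

8.75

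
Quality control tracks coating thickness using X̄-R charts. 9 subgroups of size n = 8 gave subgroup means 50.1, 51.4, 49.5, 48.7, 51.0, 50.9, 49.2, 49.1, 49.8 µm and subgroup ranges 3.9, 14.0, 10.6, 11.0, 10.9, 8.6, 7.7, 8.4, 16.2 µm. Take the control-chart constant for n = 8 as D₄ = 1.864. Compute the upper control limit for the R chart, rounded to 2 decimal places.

R̄ = (3.9 + 14.0 + 10.6 + 11.0 + 10.9 + 8.6 + 7.7 + 8.4 + 16.2) / 9 = 91.3000 / 9 = 10.1444
UCL_R = D₄·R̄ = 1.864 × 10.1444 = 18.9092

18.91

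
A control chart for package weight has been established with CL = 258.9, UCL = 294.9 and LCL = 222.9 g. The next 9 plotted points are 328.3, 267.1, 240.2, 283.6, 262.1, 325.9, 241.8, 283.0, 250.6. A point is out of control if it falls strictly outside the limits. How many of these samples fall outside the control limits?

2

Compare each point to [222.9, 294.9]: sample 1 = 328.3 > UCL; sample 6 = 325.9 > UCL.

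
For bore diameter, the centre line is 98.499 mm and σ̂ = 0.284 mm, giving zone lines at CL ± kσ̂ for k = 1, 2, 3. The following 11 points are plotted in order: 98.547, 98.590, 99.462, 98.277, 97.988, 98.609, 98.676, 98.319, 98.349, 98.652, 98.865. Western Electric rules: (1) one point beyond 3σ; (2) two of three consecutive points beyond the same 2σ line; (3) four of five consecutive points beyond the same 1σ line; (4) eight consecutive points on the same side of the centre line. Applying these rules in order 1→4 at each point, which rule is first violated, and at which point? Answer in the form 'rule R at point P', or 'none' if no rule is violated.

Zone of each point (C = within 1σ̂, B = 1σ̂–2σ̂, A = 2σ̂–3σ̂, * = beyond 3σ̂; sign = side of CL): 1:+C, 2:+C, 3:+*, 4:-C, 5:-B, 6:+C, 7:+C, 8:-C, 9:-C, 10:+C, 11:+B
Rule 1 (one point beyond the 3σ limits) is satisfied at point 3.

rule 1 at point 3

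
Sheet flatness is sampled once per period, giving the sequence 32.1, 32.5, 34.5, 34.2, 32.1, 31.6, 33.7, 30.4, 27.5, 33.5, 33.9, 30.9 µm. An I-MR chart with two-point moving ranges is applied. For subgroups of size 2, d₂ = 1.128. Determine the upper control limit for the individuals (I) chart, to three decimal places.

37.803

X̄ = (32.1 + 32.5 + 34.5 + 34.2 + 32.1 + 31.6 + 33.7 + 30.4 + 27.5 + 33.5 + 33.9 + 30.9) / 12 = 32.2417
Moving ranges: 0.4, 2.0, 0.3, 2.1, 0.5, 2.1, 3.3, 2.9, 6.0, 0.4, 3.0; M̄R̄ = 23.0000 / 11 = 2.0909
UCL = X̄ + 3·M̄R̄/d₂ = 32.2417 + 3 × 2.0909 / 1.128 = 37.8026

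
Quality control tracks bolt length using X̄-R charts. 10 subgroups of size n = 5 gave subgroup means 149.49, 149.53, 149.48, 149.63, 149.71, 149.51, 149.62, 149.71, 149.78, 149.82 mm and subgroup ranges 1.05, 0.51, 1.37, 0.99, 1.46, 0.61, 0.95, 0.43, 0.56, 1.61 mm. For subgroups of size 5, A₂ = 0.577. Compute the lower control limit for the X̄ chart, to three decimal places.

X̄̄ = (149.49 + 149.53 + 149.48 + 149.63 + 149.71 + 149.51 + 149.62 + 149.71 + 149.78 + 149.82) / 10 = 1496.2800 / 10 = 149.6280
R̄ = (1.05 + 0.51 + 1.37 + 0.99 + 1.46 + 0.61 + 0.95 + 0.43 + 0.56 + 1.61) / 10 = 9.5400 / 10 = 0.9540
LCL = X̄̄ − A₂·R̄ = 149.6280 − 0.577 × 0.9540 = 149.0775

149.078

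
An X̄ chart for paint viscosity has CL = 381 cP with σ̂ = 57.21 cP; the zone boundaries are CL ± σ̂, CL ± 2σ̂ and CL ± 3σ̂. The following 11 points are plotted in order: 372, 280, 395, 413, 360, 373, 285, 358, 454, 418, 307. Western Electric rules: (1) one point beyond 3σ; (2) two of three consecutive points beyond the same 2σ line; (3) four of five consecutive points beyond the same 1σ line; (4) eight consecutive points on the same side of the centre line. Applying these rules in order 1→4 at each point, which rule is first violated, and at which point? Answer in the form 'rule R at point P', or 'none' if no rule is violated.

none

Zone of each point (C = within 1σ̂, B = 1σ̂–2σ̂, A = 2σ̂–3σ̂, * = beyond 3σ̂; sign = side of CL): 1:-C, 2:-B, 3:+C, 4:+C, 5:-C, 6:-C, 7:-B, 8:-C, 9:+B, 10:+C, 11:-B
No rule fires across all 11 points.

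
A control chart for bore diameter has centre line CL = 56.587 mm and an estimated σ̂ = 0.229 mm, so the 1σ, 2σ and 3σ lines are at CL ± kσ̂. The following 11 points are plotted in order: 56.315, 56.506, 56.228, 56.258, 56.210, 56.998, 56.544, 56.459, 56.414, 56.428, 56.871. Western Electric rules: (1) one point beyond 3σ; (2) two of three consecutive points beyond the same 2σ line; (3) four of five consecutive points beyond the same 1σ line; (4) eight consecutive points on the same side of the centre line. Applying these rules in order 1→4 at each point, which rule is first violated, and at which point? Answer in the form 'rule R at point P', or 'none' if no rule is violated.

Zone of each point (C = within 1σ̂, B = 1σ̂–2σ̂, A = 2σ̂–3σ̂, * = beyond 3σ̂; sign = side of CL): 1:-B, 2:-C, 3:-B, 4:-B, 5:-B, 6:+B, 7:-C, 8:-C, 9:-C, 10:-C, 11:+B
Rule 3 (four of five consecutive points beyond the same 1σ limit) is satisfied at point 5.

rule 3 at point 5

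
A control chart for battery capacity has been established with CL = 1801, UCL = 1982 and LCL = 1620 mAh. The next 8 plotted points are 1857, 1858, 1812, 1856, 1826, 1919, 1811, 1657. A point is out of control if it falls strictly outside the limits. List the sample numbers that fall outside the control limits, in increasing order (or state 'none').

All 8 points lie within [1620, 1982].

none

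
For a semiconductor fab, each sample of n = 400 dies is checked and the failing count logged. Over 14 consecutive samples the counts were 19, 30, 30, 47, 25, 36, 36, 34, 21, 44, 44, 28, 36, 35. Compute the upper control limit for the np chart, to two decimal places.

p̄ = Σdᵢ / (k·n) = 465 / (14 × 400) = 0.08304
UCL = np̄ + 3·√(np̄(1−p̄)) = 33.2143 + 3 × √(33.2143×0.91696) = 33.2143 + 3 × 5.5187 = 49.7705

49.77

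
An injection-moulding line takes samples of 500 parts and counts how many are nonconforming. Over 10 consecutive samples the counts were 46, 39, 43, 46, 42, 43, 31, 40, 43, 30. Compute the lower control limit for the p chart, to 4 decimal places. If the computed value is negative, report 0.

0.0441

p̄ = Σdᵢ / (k·n) = 403 / (10 × 500) = 0.08060
LCL = p̄ − 3·√(p̄(1−p̄)/n) = 0.08060 − 3 × 0.01217 = 0.04408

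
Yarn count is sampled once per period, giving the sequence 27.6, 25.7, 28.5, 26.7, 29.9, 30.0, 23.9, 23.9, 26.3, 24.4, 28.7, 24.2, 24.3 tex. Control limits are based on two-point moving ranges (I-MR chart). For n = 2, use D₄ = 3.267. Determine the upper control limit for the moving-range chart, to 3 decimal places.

7.922

Moving ranges: 1.9, 2.8, 1.8, 3.2, 0.1, 6.1, 0.0, 2.4, 1.9, 4.3, 4.5, 0.1; M̄R̄ = 29.1000 / 12 = 2.4250
UCL_MR = D₄·M̄R̄ = 3.267 × 2.4250 = 7.9225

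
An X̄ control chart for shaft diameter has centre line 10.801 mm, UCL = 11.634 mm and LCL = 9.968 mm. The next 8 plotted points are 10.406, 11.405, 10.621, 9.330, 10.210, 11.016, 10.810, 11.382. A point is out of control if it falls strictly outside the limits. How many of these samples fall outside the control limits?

Compare each point to [9.968, 11.634]: sample 4 = 9.330 < LCL.

1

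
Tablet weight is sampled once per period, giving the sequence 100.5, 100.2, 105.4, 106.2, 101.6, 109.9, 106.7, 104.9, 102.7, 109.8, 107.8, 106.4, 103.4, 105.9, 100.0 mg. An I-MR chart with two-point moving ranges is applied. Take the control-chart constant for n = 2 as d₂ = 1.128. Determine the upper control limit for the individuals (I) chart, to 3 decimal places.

113.936

X̄ = (100.5 + 100.2 + 105.4 + 106.2 + 101.6 + 109.9 + 106.7 + 104.9 + 102.7 + 109.8 + 107.8 + 106.4 + 103.4 + 105.9 + 100.0) / 15 = 104.7600
Moving ranges: 0.3, 5.2, 0.8, 4.6, 8.3, 3.2, 1.8, 2.2, 7.1, 2.0, 1.4, 3.0, 2.5, 5.9; M̄R̄ = 48.3000 / 14 = 3.4500
UCL = X̄ + 3·M̄R̄/d₂ = 104.7600 + 3 × 3.4500 / 1.128 = 113.9355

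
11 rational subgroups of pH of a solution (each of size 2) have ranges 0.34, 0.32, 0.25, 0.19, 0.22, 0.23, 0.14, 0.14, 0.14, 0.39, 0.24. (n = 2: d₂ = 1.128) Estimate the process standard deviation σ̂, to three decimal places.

R̄ = (0.34 + 0.32 + 0.25 + 0.19 + 0.22 + 0.23 + 0.14 + 0.14 + 0.14 + 0.39 + 0.24) / 11 = 0.2364
σ̂ = R̄ / d₂ = 0.2364 / 1.128 = 0.2095

0.210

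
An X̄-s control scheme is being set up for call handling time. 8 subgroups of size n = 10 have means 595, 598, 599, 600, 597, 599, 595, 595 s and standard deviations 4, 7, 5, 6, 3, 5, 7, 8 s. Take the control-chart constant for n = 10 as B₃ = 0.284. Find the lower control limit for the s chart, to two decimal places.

s̄ = (4 + 7 + 5 + 6 + 3 + 5 + 7 + 8) / 8 = 5.6250
LCL_s = B₃·s̄ = 0.284 × 5.6250 = 1.5975

1.60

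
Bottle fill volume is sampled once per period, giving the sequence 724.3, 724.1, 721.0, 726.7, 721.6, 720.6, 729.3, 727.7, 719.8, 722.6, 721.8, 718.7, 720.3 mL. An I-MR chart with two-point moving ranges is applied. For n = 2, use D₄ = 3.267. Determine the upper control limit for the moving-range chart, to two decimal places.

Moving ranges: 0.2, 3.1, 5.7, 5.1, 1.0, 8.7, 1.6, 7.9, 2.8, 0.8, 3.1, 1.6; M̄R̄ = 41.6000 / 12 = 3.4667
UCL_MR = D₄·M̄R̄ = 3.267 × 3.4667 = 11.3256

11.33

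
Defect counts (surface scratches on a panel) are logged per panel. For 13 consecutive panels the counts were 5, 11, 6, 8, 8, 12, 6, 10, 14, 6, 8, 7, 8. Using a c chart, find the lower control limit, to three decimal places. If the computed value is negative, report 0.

c̄ = (5 + 11 + 6 + 8 + 8 + 12 + 6 + 10 + 14 + 6 + 8 + 7 + 8) / 13 = 109 / 13 = 8.3846
LCL = c̄ − 3√c̄ = 8.3846 − 3 × 2.8956 = -0.3022 → 0 (cannot be negative)

0.000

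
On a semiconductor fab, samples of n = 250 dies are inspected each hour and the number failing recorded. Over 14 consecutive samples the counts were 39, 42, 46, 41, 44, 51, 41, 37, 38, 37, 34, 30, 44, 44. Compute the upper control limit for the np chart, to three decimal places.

58.061

p̄ = Σdᵢ / (k·n) = 568 / (14 × 250) = 0.16229
UCL = np̄ + 3·√(np̄(1−p̄)) = 40.5714 + 3 × √(40.5714×0.83771) = 40.5714 + 3 × 5.8299 = 58.0610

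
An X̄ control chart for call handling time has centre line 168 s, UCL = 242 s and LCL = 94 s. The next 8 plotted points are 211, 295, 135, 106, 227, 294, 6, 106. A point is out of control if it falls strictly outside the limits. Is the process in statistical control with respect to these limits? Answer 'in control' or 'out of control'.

out of control

Compare each point to [94, 242]: sample 2 = 295 > UCL; sample 6 = 294 > UCL; sample 7 = 6 < LCL.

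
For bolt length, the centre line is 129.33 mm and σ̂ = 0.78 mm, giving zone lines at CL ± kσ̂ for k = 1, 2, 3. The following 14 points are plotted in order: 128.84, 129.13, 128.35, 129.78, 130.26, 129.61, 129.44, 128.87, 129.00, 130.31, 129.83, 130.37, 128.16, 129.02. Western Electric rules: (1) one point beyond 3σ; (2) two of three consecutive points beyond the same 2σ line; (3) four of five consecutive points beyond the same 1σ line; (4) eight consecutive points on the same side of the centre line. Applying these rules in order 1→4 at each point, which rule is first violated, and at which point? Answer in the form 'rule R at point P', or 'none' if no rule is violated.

Zone of each point (C = within 1σ̂, B = 1σ̂–2σ̂, A = 2σ̂–3σ̂, * = beyond 3σ̂; sign = side of CL): 1:-C, 2:-C, 3:-B, 4:+C, 5:+B, 6:+C, 7:+C, 8:-C, 9:-C, 10:+B, 11:+C, 12:+B, 13:-B, 14:-C
No rule fires across all 14 points.

none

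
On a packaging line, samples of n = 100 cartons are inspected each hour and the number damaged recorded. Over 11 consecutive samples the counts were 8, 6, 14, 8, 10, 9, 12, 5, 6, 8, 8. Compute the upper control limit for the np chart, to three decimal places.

16.932

p̄ = Σdᵢ / (k·n) = 94 / (11 × 100) = 0.08545
UCL = np̄ + 3·√(np̄(1−p̄)) = 8.5455 + 3 × √(8.5455×0.91455) = 8.5455 + 3 × 2.7956 = 16.9322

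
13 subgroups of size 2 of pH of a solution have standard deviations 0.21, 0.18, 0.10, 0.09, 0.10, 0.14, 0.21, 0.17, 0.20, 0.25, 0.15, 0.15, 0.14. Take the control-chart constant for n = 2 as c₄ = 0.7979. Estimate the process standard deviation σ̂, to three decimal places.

0.201

s̄ = (0.21 + 0.18 + 0.10 + 0.09 + 0.10 + 0.14 + 0.21 + 0.17 + 0.20 + 0.25 + 0.15 + 0.15 + 0.14) / 13 = 0.1608
σ̂ = s̄ / c₄ = 0.1608 / 0.7979 = 0.2015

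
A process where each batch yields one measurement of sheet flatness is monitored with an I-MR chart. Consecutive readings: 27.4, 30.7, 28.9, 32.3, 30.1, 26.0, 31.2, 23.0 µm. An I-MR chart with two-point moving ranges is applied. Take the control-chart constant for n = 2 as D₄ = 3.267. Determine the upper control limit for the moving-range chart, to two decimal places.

13.16

Moving ranges: 3.3, 1.8, 3.4, 2.2, 4.1, 5.2, 8.2; M̄R̄ = 28.2000 / 7 = 4.0286
UCL_MR = D₄·M̄R̄ = 3.267 × 4.0286 = 13.1613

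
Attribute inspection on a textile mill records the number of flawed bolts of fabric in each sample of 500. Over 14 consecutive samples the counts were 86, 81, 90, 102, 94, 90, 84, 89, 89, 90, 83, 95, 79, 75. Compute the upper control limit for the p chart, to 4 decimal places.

0.2263

p̄ = Σdᵢ / (k·n) = 1227 / (14 × 500) = 0.17529
UCL = p̄ + 3·√(p̄(1−p̄)/n) = 0.17529 + 3 × √(0.17529×0.82471/500) = 0.17529 + 3 × 0.01700 = 0.22630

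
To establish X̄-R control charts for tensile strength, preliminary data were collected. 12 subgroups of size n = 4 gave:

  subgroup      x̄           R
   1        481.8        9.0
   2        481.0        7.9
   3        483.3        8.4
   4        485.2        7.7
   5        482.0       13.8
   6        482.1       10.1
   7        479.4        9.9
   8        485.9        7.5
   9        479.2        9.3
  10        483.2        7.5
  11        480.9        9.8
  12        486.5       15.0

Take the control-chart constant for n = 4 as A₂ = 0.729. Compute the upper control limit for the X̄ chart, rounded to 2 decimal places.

489.58

X̄̄ = (481.8 + 481.0 + 483.3 + 485.2 + 482.0 + 482.1 + 479.4 + 485.9 + 479.2 + 483.2 + 480.9 + 486.5) / 12 = 5790.5000 / 12 = 482.5417
R̄ = (9.0 + 7.9 + 8.4 + 7.7 + 13.8 + 10.1 + 9.9 + 7.5 + 9.3 + 7.5 + 9.8 + 15.0) / 12 = 115.9000 / 12 = 9.6583
UCL = X̄̄ + A₂·R̄ = 482.5417 + 0.729 × 9.6583 = 489.5826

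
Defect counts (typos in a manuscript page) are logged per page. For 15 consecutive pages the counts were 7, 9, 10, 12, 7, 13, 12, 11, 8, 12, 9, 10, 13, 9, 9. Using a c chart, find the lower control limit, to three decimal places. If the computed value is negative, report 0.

0.548

c̄ = (7 + 9 + 10 + 12 + 7 + 13 + 12 + 11 + 8 + 12 + 9 + 10 + 13 + 9 + 9) / 15 = 151 / 15 = 10.0667
LCL = c̄ − 3√c̄ = 10.0667 − 3 × 3.1728 = 0.5483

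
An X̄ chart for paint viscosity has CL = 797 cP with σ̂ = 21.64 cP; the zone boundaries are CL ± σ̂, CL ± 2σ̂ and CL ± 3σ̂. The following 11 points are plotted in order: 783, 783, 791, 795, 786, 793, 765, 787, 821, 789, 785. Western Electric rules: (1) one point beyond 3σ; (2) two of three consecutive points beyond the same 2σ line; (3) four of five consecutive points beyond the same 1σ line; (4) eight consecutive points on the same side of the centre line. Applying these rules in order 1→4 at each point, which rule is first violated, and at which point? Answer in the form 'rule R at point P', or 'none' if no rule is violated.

Zone of each point (C = within 1σ̂, B = 1σ̂–2σ̂, A = 2σ̂–3σ̂, * = beyond 3σ̂; sign = side of CL): 1:-C, 2:-C, 3:-C, 4:-C, 5:-C, 6:-C, 7:-B, 8:-C, 9:+B, 10:-C, 11:-C
Rule 4 (eight consecutive points on the same side of the centre line) is satisfied at point 8.

rule 4 at point 8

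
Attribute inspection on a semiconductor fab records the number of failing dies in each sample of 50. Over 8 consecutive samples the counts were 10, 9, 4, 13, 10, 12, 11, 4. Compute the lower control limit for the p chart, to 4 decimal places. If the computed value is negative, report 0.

0.0186

p̄ = Σdᵢ / (k·n) = 73 / (8 × 50) = 0.18250
LCL = p̄ − 3·√(p̄(1−p̄)/n) = 0.18250 − 3 × 0.05462 = 0.01863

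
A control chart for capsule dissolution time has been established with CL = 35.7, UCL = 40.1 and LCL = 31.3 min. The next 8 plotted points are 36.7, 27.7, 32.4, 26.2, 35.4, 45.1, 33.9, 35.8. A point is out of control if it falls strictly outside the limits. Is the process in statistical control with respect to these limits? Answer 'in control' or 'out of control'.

Compare each point to [31.3, 40.1]: sample 2 = 27.7 < LCL; sample 4 = 26.2 < LCL; sample 6 = 45.1 > UCL.

out of control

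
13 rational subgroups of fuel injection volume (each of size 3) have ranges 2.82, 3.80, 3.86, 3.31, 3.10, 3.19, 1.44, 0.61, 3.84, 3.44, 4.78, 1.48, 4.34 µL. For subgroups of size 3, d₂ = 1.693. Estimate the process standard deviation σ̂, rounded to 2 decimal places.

R̄ = (2.82 + 3.80 + 3.86 + 3.31 + 3.10 + 3.19 + 1.44 + 0.61 + 3.84 + 3.44 + 4.78 + 1.48 + 4.34) / 13 = 3.0777
σ̂ = R̄ / d₂ = 3.0777 / 1.693 = 1.8179

1.82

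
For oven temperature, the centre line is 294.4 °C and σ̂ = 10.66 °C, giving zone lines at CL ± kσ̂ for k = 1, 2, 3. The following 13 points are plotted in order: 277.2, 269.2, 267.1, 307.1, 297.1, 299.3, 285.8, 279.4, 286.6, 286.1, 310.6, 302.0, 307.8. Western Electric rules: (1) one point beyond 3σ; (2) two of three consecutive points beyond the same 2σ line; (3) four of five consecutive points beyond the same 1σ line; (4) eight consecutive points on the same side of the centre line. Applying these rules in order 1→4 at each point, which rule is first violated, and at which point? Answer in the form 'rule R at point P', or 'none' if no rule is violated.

rule 2 at point 3

Zone of each point (C = within 1σ̂, B = 1σ̂–2σ̂, A = 2σ̂–3σ̂, * = beyond 3σ̂; sign = side of CL): 1:-B, 2:-A, 3:-A, 4:+B, 5:+C, 6:+C, 7:-C, 8:-B, 9:-C, 10:-C, 11:+B, 12:+C, 13:+B
Rule 2 (two of three consecutive points beyond the same 2σ limit) is satisfied at point 3.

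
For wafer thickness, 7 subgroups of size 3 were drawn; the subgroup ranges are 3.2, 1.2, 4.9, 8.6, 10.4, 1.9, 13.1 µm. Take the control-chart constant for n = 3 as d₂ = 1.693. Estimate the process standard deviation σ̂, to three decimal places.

3.654

R̄ = (3.2 + 1.2 + 4.9 + 8.6 + 10.4 + 1.9 + 13.1) / 7 = 6.1857
σ̂ = R̄ / d₂ = 6.1857 / 1.693 = 3.6537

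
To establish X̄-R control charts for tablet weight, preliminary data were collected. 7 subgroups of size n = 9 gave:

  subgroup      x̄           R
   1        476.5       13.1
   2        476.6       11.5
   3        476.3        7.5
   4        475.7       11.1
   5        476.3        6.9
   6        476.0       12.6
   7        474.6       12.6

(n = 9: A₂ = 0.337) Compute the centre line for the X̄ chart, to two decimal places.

X̄̄ = (476.5 + 476.6 + 476.3 + 475.7 + 476.3 + 476.0 + 474.6) / 7 = 3332.0000 / 7 = 476.0000
CL = X̄̄ = 476.0000

476.00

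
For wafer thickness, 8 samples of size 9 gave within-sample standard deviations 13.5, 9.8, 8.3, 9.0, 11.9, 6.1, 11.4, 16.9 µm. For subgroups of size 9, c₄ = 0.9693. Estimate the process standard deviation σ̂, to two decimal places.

11.21

s̄ = (13.5 + 9.8 + 8.3 + 9.0 + 11.9 + 6.1 + 11.4 + 16.9) / 8 = 10.8625
σ̂ = s̄ / c₄ = 10.8625 / 0.9693 = 11.2065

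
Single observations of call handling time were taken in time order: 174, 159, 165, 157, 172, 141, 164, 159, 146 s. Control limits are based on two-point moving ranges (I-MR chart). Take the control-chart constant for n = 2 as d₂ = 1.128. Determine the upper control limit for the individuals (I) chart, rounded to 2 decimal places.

198.23

X̄ = (174 + 159 + 165 + 157 + 172 + 141 + 164 + 159 + 146) / 9 = 159.6667
Moving ranges: 15, 6, 8, 15, 31, 23, 5, 13; M̄R̄ = 116.0000 / 8 = 14.5000
UCL = X̄ + 3·M̄R̄/d₂ = 159.6667 + 3 × 14.5000 / 1.128 = 198.2305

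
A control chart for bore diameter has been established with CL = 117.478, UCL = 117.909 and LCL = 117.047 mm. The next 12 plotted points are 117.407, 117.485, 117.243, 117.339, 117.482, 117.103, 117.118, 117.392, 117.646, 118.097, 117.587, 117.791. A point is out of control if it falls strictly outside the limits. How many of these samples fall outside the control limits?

Compare each point to [117.047, 117.909]: sample 10 = 118.097 > UCL.

1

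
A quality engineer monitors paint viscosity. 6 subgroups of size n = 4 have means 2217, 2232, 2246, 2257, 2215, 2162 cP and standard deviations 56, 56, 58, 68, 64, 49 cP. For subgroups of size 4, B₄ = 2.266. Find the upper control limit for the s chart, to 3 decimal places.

s̄ = (56 + 56 + 58 + 68 + 64 + 49) / 6 = 58.5000
UCL_s = B₄·s̄ = 2.266 × 58.5000 = 132.5610

132.561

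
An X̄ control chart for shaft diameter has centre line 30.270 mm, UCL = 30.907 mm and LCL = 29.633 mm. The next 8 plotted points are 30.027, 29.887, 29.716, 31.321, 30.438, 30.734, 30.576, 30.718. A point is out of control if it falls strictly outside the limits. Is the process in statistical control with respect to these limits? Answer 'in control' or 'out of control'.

out of control

Compare each point to [29.633, 30.907]: sample 4 = 31.321 > UCL.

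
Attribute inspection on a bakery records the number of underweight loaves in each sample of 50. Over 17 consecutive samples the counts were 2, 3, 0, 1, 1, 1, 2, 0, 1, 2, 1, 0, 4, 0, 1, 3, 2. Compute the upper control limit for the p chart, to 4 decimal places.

p̄ = Σdᵢ / (k·n) = 24 / (17 × 50) = 0.02824
UCL = p̄ + 3·√(p̄(1−p̄)/n) = 0.02824 + 3 × √(0.02824×0.97176/50) = 0.02824 + 3 × 0.02343 = 0.09851

0.0985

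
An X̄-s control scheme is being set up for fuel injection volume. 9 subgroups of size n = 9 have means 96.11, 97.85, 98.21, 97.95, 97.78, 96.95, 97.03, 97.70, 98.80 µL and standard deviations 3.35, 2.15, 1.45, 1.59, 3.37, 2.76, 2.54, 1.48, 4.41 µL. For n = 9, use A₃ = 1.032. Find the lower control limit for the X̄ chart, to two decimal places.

94.95

X̄̄ = (96.11 + 97.85 + 98.21 + 97.95 + 97.78 + 96.95 + 97.03 + 97.70 + 98.80) / 9 = 97.5978
s̄ = (3.35 + 2.15 + 1.45 + 1.59 + 3.37 + 2.76 + 2.54 + 1.48 + 4.41) / 9 = 2.5667
LCL = X̄̄ − A₃·s̄ = 97.5978 − 1.032 × 2.5667 = 94.9490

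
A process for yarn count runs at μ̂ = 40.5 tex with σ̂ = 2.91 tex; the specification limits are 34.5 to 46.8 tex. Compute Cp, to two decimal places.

Cp = (USL − LSL) / (6σ̂) = (46.8 − 34.5) / (6 × 2.91) = 12.3000 / 17.4600 = 0.7045

0.70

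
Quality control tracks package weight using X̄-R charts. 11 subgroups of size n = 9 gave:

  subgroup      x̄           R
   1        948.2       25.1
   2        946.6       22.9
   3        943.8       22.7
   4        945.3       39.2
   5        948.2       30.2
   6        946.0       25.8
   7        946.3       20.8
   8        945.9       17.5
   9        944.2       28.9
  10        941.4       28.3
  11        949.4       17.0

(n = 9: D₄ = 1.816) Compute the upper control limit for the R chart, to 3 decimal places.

45.961

R̄ = (25.1 + 22.9 + 22.7 + 39.2 + 30.2 + 25.8 + 20.8 + 17.5 + 28.9 + 28.3 + 17.0) / 11 = 278.4000 / 11 = 25.3091
UCL_R = D₄·R̄ = 1.816 × 25.3091 = 45.9613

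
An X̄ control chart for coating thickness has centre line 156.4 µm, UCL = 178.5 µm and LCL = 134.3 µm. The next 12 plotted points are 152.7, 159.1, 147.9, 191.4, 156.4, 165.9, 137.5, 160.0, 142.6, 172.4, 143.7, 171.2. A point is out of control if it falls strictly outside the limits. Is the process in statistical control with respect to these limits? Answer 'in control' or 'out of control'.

Compare each point to [134.3, 178.5]: sample 4 = 191.4 > UCL.

out of control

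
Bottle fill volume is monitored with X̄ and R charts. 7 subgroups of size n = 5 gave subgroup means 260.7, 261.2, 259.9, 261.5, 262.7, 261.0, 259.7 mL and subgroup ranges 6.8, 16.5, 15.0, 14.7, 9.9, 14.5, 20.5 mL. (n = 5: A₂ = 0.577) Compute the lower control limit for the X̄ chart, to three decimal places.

X̄̄ = (260.7 + 261.2 + 259.9 + 261.5 + 262.7 + 261.0 + 259.7) / 7 = 1826.7000 / 7 = 260.9571
R̄ = (6.8 + 16.5 + 15.0 + 14.7 + 9.9 + 14.5 + 20.5) / 7 = 97.9000 / 7 = 13.9857
LCL = X̄̄ − A₂·R̄ = 260.9571 − 0.577 × 13.9857 = 252.8874

252.887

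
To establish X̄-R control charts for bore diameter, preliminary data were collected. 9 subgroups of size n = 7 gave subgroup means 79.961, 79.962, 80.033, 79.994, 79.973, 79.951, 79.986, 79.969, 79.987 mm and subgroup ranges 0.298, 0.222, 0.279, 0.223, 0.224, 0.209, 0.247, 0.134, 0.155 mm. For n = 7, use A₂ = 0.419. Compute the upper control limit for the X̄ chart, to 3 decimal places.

80.072

X̄̄ = (79.961 + 79.962 + 80.033 + 79.994 + 79.973 + 79.951 + 79.986 + 79.969 + 79.987) / 9 = 719.8160 / 9 = 79.9796
R̄ = (0.298 + 0.222 + 0.279 + 0.223 + 0.224 + 0.209 + 0.247 + 0.134 + 0.155) / 9 = 1.9910 / 9 = 0.2212
UCL = X̄̄ + A₂·R̄ = 79.9796 + 0.419 × 0.2212 = 80.0722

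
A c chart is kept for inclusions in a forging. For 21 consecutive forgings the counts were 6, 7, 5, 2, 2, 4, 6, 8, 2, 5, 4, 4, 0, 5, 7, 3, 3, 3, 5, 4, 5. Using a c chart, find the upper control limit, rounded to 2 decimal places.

10.50

c̄ = (6 + 7 + 5 + 2 + 2 + 4 + 6 + 8 + 2 + 5 + 4 + 4 + 0 + 5 + 7 + 3 + 3 + 3 + 5 + 4 + 5) / 21 = 90 / 21 = 4.2857
UCL = c̄ + 3√c̄ = 4.2857 + 3 × √4.2857 = 4.2857 + 3 × 2.0702 = 10.4963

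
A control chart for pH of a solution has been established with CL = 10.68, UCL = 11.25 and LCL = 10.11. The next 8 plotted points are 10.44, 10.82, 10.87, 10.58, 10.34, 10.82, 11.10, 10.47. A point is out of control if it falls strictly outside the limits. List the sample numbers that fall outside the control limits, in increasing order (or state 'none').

none

All 8 points lie within [10.11, 11.25].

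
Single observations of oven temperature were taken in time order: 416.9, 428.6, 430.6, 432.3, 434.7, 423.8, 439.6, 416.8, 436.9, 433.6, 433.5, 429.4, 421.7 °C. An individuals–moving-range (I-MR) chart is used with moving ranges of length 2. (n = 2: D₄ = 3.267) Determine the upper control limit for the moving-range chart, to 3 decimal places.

Moving ranges: 11.7, 2.0, 1.7, 2.4, 10.9, 15.8, 22.8, 20.1, 3.3, 0.1, 4.1, 7.7; M̄R̄ = 102.6000 / 12 = 8.5500
UCL_MR = D₄·M̄R̄ = 3.267 × 8.5500 = 27.9329

27.933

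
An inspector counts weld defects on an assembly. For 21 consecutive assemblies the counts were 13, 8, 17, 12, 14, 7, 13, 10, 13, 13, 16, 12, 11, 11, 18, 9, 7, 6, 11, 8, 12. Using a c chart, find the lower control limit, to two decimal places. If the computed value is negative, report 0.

c̄ = (13 + 8 + 17 + 12 + 14 + 7 + 13 + 10 + 13 + 13 + 16 + 12 + 11 + 11 + 18 + 9 + 7 + 6 + 11 + 8 + 12) / 21 = 241 / 21 = 11.4762
LCL = c̄ − 3√c̄ = 11.4762 − 3 × 3.3877 = 1.3132

1.31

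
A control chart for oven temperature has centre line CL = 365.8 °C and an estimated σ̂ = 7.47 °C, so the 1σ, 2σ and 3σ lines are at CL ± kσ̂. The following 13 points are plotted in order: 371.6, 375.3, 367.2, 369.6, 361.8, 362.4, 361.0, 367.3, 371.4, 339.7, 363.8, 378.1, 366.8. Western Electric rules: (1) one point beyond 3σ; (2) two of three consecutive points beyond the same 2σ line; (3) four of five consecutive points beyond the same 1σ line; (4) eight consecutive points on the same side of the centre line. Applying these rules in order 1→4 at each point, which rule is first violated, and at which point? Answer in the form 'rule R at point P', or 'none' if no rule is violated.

rule 1 at point 10

Zone of each point (C = within 1σ̂, B = 1σ̂–2σ̂, A = 2σ̂–3σ̂, * = beyond 3σ̂; sign = side of CL): 1:+C, 2:+B, 3:+C, 4:+C, 5:-C, 6:-C, 7:-C, 8:+C, 9:+C, 10:-*, 11:-C, 12:+B, 13:+C
Rule 1 (one point beyond the 3σ limits) is satisfied at point 10.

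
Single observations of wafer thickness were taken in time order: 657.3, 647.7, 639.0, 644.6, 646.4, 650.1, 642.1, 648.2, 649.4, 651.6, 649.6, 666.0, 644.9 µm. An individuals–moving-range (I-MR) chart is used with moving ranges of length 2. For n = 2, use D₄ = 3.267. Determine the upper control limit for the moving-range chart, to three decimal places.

Moving ranges: 9.6, 8.7, 5.6, 1.8, 3.7, 8.0, 6.1, 1.2, 2.2, 2.0, 16.4, 21.1; M̄R̄ = 86.4000 / 12 = 7.2000
UCL_MR = D₄·M̄R̄ = 3.267 × 7.2000 = 23.5224

23.522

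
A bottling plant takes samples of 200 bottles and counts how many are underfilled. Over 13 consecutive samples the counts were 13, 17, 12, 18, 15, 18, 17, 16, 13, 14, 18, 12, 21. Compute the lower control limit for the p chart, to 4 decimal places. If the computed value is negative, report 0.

0.0214

p̄ = Σdᵢ / (k·n) = 204 / (13 × 200) = 0.07846
LCL = p̄ − 3·√(p̄(1−p̄)/n) = 0.07846 − 3 × 0.01901 = 0.02142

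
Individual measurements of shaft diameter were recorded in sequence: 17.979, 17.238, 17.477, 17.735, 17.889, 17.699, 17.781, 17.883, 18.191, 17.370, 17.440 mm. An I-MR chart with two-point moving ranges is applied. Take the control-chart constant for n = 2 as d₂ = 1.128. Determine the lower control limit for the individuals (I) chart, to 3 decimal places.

16.910

X̄ = (17.979 + 17.238 + 17.477 + 17.735 + 17.889 + 17.699 + 17.781 + 17.883 + 18.191 + 17.370 + 17.440) / 11 = 17.6984
Moving ranges: 0.741, 0.239, 0.258, 0.154, 0.190, 0.082, 0.102, 0.308, 0.821, 0.070; M̄R̄ = 2.9650 / 10 = 0.2965
LCL = X̄ − 3·M̄R̄/d₂ = 17.6984 − 3 × 0.2965 / 1.128 = 16.9098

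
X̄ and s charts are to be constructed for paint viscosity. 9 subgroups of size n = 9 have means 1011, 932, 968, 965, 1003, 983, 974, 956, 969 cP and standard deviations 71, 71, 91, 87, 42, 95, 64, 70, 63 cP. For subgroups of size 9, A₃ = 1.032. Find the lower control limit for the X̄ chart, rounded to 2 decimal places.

X̄̄ = (1011 + 932 + 968 + 965 + 1003 + 983 + 974 + 956 + 969) / 9 = 973.4444
s̄ = (71 + 71 + 91 + 87 + 42 + 95 + 64 + 70 + 63) / 9 = 72.6667
LCL = X̄̄ − A₃·s̄ = 973.4444 − 1.032 × 72.6667 = 898.4524

898.45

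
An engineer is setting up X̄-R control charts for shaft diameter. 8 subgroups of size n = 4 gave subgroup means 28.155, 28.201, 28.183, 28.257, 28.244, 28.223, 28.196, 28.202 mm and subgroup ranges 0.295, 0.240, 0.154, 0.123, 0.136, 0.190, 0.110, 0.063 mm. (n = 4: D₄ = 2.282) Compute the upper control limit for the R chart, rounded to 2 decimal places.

R̄ = (0.295 + 0.240 + 0.154 + 0.123 + 0.136 + 0.190 + 0.110 + 0.063) / 8 = 1.3110 / 8 = 0.1639
UCL_R = D₄·R̄ = 2.282 × 0.1639 = 0.3740

0.37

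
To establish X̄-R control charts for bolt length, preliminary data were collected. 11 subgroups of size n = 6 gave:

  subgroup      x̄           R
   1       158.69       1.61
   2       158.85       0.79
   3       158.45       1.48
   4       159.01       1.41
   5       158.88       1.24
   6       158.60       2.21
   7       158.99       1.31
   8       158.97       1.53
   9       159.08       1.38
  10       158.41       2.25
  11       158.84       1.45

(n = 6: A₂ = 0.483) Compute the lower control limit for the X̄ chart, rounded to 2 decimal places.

X̄̄ = (158.69 + 158.85 + 158.45 + 159.01 + 158.88 + 158.60 + 158.99 + 158.97 + 159.08 + 158.41 + 158.84) / 11 = 1746.7700 / 11 = 158.7973
R̄ = (1.61 + 0.79 + 1.48 + 1.41 + 1.24 + 2.21 + 1.31 + 1.53 + 1.38 + 2.25 + 1.45) / 11 = 16.6600 / 11 = 1.5145
LCL = X̄̄ − A₂·R̄ = 158.7973 − 0.483 × 1.5145 = 158.0657

158.07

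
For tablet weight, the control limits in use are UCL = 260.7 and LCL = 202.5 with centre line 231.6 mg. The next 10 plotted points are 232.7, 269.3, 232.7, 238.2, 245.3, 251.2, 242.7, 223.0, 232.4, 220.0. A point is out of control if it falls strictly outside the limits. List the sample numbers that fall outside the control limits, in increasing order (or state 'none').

2

Compare each point to [202.5, 260.7]: sample 2 = 269.3 > UCL.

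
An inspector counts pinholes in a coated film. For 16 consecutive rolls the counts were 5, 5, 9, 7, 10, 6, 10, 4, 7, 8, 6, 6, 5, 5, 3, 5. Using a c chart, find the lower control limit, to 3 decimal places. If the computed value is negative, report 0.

0.000

c̄ = (5 + 5 + 9 + 7 + 10 + 6 + 10 + 4 + 7 + 8 + 6 + 6 + 5 + 5 + 3 + 5) / 16 = 101 / 16 = 6.3125
LCL = c̄ − 3√c̄ = 6.3125 − 3 × 2.5125 = -1.2249 → 0 (cannot be negative)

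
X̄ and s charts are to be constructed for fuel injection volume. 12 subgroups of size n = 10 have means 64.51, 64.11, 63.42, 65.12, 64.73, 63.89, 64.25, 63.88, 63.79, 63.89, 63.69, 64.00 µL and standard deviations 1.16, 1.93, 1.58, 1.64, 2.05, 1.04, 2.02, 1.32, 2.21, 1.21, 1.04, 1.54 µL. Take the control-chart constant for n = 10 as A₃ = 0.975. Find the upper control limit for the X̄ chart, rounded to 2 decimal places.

65.63

X̄̄ = (64.51 + 64.11 + 63.42 + 65.12 + 64.73 + 63.89 + 64.25 + 63.88 + 63.79 + 63.89 + 63.69 + 64.00) / 12 = 64.1067
s̄ = (1.16 + 1.93 + 1.58 + 1.64 + 2.05 + 1.04 + 2.02 + 1.32 + 2.21 + 1.21 + 1.04 + 1.54) / 12 = 1.5617
UCL = X̄̄ + A₃·s̄ = 64.1067 + 0.975 × 1.5617 = 65.6293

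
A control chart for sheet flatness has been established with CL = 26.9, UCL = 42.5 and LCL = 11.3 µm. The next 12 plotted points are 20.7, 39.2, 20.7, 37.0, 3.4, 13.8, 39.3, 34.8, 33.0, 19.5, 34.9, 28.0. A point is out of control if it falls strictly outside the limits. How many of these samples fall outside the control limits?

1

Compare each point to [11.3, 42.5]: sample 5 = 3.4 < LCL.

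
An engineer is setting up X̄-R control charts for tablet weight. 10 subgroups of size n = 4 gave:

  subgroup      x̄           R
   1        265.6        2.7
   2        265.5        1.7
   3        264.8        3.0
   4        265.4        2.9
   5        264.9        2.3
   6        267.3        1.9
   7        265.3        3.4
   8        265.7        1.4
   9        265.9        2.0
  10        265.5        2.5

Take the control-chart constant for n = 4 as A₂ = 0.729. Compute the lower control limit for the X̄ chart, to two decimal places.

X̄̄ = (265.6 + 265.5 + 264.8 + 265.4 + 264.9 + 267.3 + 265.3 + 265.7 + 265.9 + 265.5) / 10 = 2655.9000 / 10 = 265.5900
R̄ = (2.7 + 1.7 + 3.0 + 2.9 + 2.3 + 1.9 + 3.4 + 1.4 + 2.0 + 2.5) / 10 = 23.8000 / 10 = 2.3800
LCL = X̄̄ − A₂·R̄ = 265.5900 − 0.729 × 2.3800 = 263.8550

263.85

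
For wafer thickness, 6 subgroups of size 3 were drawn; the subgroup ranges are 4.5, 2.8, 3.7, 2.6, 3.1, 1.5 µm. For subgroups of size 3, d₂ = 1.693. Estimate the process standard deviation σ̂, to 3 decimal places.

1.792

R̄ = (4.5 + 2.8 + 3.7 + 2.6 + 3.1 + 1.5) / 6 = 3.0333
σ̂ = R̄ / d₂ = 3.0333 / 1.693 = 1.7917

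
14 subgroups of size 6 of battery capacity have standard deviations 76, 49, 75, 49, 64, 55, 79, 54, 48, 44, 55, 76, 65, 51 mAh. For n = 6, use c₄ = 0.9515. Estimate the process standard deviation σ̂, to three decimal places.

63.058

s̄ = (76 + 49 + 75 + 49 + 64 + 55 + 79 + 54 + 48 + 44 + 55 + 76 + 65 + 51) / 14 = 60.0000
σ̂ = s̄ / c₄ = 60.0000 / 0.9515 = 63.0583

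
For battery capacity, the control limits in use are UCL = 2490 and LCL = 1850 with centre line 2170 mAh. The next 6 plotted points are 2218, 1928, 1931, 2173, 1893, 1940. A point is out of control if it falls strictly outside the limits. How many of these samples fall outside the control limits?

All 6 points lie within [1850, 2490].

0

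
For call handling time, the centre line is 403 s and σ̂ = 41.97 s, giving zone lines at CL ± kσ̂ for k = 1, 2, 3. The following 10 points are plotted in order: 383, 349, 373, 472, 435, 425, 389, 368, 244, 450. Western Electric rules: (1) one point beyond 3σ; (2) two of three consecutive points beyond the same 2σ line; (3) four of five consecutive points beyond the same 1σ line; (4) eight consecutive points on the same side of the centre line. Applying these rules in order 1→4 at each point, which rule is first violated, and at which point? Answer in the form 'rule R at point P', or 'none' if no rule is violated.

Zone of each point (C = within 1σ̂, B = 1σ̂–2σ̂, A = 2σ̂–3σ̂, * = beyond 3σ̂; sign = side of CL): 1:-C, 2:-B, 3:-C, 4:+B, 5:+C, 6:+C, 7:-C, 8:-C, 9:-*, 10:+B
Rule 1 (one point beyond the 3σ limits) is satisfied at point 9.

rule 1 at point 9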